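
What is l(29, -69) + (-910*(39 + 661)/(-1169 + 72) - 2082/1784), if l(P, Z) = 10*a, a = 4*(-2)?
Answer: 488780103/978524 ≈ 499.51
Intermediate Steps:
a = -8
l(P, Z) = -80 (l(P, Z) = 10*(-8) = -80)
l(29, -69) + (-910*(39 + 661)/(-1169 + 72) - 2082/1784) = -80 + (-910*(39 + 661)/(-1169 + 72) - 2082/1784) = -80 + (-910/((-1097/700)) - 2082*1/1784) = -80 + (-910/((-1097*1/700)) - 1041/892) = -80 + (-910/(-1097/700) - 1041/892) = -80 + (-910*(-700/1097) - 1041/892) = -80 + (637000/1097 - 1041/892) = -80 + 567062023/978524 = 488780103/978524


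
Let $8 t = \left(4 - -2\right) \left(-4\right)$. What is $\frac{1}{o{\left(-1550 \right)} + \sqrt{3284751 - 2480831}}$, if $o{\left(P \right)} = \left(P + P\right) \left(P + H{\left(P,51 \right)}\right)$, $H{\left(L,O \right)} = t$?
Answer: $\frac{240715}{1158874184304} - \frac{\sqrt{50245}}{5794370921520} \approx 2.0768 \cdot 10^{-7}$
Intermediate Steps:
$t = -3$ ($t = \frac{\left(4 - -2\right) \left(-4\right)}{8} = \frac{\left(4 + 2\right) \left(-4\right)}{8} = \frac{6 \left(-4\right)}{8} = \frac{1}{8} \left(-24\right) = -3$)
$H{\left(L,O \right)} = -3$
$o{\left(P \right)} = 2 P \left(-3 + P\right)$ ($o{\left(P \right)} = \left(P + P\right) \left(P - 3\right) = 2 P \left(-3 + P\right)$)
$\frac{1}{o{\left(-1550 \right)} + \sqrt{3284751 - 2480831}} = \frac{1}{2 \left(-1550\right) \left(-3 - 1550\right) + \sqrt{3284751 - 2480831}} = \frac{1}{2 \left(-1550\right) \left(-1553\right) + \sqrt{803920}} = \frac{1}{4814300 + 4 \sqrt{50245}}$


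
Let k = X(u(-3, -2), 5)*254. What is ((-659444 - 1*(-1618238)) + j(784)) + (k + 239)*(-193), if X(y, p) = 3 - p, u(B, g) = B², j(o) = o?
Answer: 1011495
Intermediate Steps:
k = -508 (k = (3 - 1*5)*254 = (3 - 5)*254 = -2*254 = -508)
((-659444 - 1*(-1618238)) + j(784)) + (k + 239)*(-193) = ((-659444 - 1*(-1618238)) + 784) + (-508 + 239)*(-193) = ((-659444 + 1618238) + 784) - 269*(-193) = (958794 + 784) + 51917 = 959578 + 51917 = 1011495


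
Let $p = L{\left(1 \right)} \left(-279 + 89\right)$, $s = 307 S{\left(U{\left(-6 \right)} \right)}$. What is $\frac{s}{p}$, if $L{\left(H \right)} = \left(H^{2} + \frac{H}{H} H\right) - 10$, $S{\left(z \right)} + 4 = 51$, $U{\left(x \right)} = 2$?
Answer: $\frac{14429}{1520} \approx 9.4928$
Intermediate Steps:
$S{\left(z \right)} = 47$ ($S{\left(z \right)} = -4 + 51 = 47$)
$L{\left(H \right)} = -10 + H + H^{2}$ ($L{\left(H \right)} = \left(H^{2} + 1 H\right) - 10 = \left(H^{2} + H\right) - 10 = \left(H + H^{2}\right) - 10 = -10 + H + H^{2}$)
$s = 14429$ ($s = 307 \cdot 47 = 14429$)
$p = 1520$ ($p = \left(-10 + 1 + 1^{2}\right) \left(-279 + 89\right) = \left(-10 + 1 + 1\right) \left(-190\right) = \left(-8\right) \left(-190\right) = 1520$)
$\frac{s}{p} = \frac{14429}{1520}$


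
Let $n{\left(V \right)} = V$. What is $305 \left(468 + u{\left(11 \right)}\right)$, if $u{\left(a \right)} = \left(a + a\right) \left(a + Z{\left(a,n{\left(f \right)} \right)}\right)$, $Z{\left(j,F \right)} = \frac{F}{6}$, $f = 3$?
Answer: $219905$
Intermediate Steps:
$Z{\left(j,F \right)} = \frac{F}{6}$ ($Z{\left(j,F \right)} = F \frac{1}{6} = \frac{F}{6}$)
$u{\left(a \right)} = 2 a \left(\frac{1}{2} + a\right)$ ($u{\left(a \right)} = \left(a + a\right) \left(a + \frac{1}{6} \cdot 3\right) = 2 a \left(a + \frac{1}{2}\right) = 2 a \left(\frac{1}{2} + a\right)$)
$305 \left(468 + u{\left(11 \right)}\right) = 305 \left(468 + 11 \left(1 + 2 \cdot 11\right)\right) = 305 \left(468 + 11 \left(1 + 22\right)\right) = 305 \left(468 + 11 \cdot 23\right) = 305 \left(468 + 253\right) = 305 \cdot 721 = 219905$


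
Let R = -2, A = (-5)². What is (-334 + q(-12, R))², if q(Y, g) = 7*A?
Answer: 25281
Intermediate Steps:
A = 25
q(Y, g) = 175 (q(Y, g) = 7*25 = 175)
(-334 + q(-12, R))² = (-334 + 175)² = (-159)² = 25281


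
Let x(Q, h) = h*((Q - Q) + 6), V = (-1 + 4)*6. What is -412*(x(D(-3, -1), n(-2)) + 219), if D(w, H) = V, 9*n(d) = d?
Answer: -269036/3 ≈ -89679.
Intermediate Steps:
V = 18 (V = 3*6 = 18)
n(d) = d/9
D(w, H) = 18
x(Q, h) = 6*h (x(Q, h) = h*(0 + 6) = h*6 = 6*h)
-412*(x(D(-3, -1), n(-2)) + 219) = -412*(6*((⅑)*(-2)) + 219) = -412*(6*(-2/9) + 219) = -412*(-4/3 + 219) = -412*653/3 = -269036/3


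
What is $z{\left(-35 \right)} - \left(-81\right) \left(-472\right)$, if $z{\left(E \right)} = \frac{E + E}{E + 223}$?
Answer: $- \frac{3593843}{94} \approx -38232.0$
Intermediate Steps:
$z{\left(E \right)} = \frac{2 E}{223 + E}$
$z{\left(-35 \right)} - \left(-81\right) \left(-472\right) = 2 \left(-35\right) \frac{1}{223 - 35} - \left(-81\right) \left(-472\right) = 2 \left(-35\right) \frac{1}{188} - 38232 = - \frac{35}{94} - 38232 = - \frac{3593843}{94}$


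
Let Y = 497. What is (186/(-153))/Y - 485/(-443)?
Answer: 12265829/11228721 ≈ 1.0924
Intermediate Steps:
(186/(-153))/Y - 485/(-443) = (186/(-153))/497 - 485/(-443) = (186*(-1/153))*(1/497) - 485*(-1/443) = -62/51*1/497 + 485/443 = -62/25347 + 485/443 = 12265829/11228721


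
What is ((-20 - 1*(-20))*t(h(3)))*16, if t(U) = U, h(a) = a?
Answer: 0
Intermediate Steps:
((-20 - 1*(-20))*t(h(3)))*16 = ((-20 - 1*(-20))*3)*16 = ((-20 + 20)*3)*16 = (0*3)*16 = 0*16 = 0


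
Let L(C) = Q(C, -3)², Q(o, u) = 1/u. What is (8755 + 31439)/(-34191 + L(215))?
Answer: -180873/153859 ≈ -1.1756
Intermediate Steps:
Q(o, u) = 1/u
L(C) = ⅑ (L(C) = (1/(-3))² = (-⅓)² = ⅑)
(8755 + 31439)/(-34191 + L(215)) = (8755 + 31439)/(-34191 + ⅑) = 40194/(-307718/9) = 40194*(-9/307718) = -180873/153859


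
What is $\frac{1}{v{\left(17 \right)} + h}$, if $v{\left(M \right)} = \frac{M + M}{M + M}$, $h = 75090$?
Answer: $\frac{1}{75091} \approx 1.3317 \cdot 10^{-5}$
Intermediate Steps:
$v{\left(M \right)} = 1$ ($v{\left(M \right)} = \frac{2 M}{2 M} = 2 M \frac{1}{2 M} = 1$)
$\frac{1}{v{\left(17 \right)} + h} = \frac{1}{1 + 75090} = \frac{1}{75091}$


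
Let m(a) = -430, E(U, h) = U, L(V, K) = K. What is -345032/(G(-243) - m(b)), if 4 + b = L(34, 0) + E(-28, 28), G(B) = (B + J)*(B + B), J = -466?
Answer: -86258/86251 ≈ -1.0001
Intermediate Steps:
G(B) = 2*B*(-466 + B) (G(B) = (B - 466)*(B + B) = (-466 + B)*(2*B) = 2*B*(-466 + B))
b = -32 (b = -4 + (0 - 28) = -4 - 28 = -32)
-345032/(G(-243) - m(b)) = -345032/(2*(-243)*(-466 - 243) - 1*(-430)) = -345032/(2*(-243)*(-709) + 430) = -345032/(344574 + 430) = -345032/345004 = -345032*1/345004 = -86258/86251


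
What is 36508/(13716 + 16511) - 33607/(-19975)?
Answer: 1745086089/603784325 ≈ 2.8902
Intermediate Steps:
36508/(13716 + 16511) - 33607/(-19975) = 36508/30227 - 33607*(-1/19975) = 36508*(1/30227) + 33607/19975 = 36508/30227 + 33607/19975 = 1745086089/603784325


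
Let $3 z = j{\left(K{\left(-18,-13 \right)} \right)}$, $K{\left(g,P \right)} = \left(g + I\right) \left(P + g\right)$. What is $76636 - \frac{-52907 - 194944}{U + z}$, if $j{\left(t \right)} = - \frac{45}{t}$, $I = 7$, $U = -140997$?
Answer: $\frac{1228191249907}{16026664} \approx 76634.0$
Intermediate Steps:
$K{\left(g,P \right)} = \left(7 + g\right) \left(P + g\right)$ ($K{\left(g,P \right)} = \left(g + 7\right) \left(P + g\right) = \left(7 + g\right) \left(P + g\right)$)
$z = - \frac{15}{341}$ ($z = \frac{\left(-45\right) \frac{1}{\left(-18\right)^{2} + 7 \left(-13\right) + 7 \left(-18\right) - -234}}{3} = \frac{\left(-45\right) \frac{1}{324 - 91 - 126 + 234}}{3} = \frac{\left(-45\right) \frac{1}{341}}{3} = \frac{1}{3} \left(- \frac{45}{341}\right) = - \frac{15}{341} \approx -0.043988$)
$76636 - \frac{-52907 - 194944}{U + z} = 76636 - \frac{-52907 - 194944}{-140997 - \frac{15}{341}} = 76636 - - \frac{247851}{- \frac{48079992}{341}} = 76636 - \left(-247851\right) \left(- \frac{341}{48079992}\right) = 76636 - \frac{28172397}{16026664} = \frac{1228191249907}{16026664}$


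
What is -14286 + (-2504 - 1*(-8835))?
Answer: -7955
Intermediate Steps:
-14286 + (-2504 - 1*(-8835)) = -14286 + (-2504 + 8835) = -14286 + 6331 = -7955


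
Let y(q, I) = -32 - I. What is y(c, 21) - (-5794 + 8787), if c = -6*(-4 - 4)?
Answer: -3046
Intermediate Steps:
c = 48 (c = -6*(-8) = 48)
y(c, 21) - (-5794 + 8787) = (-32 - 1*21) - (-5794 + 8787) = (-32 - 21) - 1*2993 = -53 - 2993 = -3046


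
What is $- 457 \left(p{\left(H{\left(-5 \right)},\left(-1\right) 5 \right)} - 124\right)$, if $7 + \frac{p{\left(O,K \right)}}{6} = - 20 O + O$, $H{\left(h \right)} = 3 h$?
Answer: $-705608$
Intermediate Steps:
$p{\left(O,K \right)} = -42 - 114 O$ ($p{\left(O,K \right)} = -42 + 6 \left(- 20 O + O\right) = -42 + 6 \left(- 19 O\right) = -42 - 114 O$)
$- 457 \left(p{\left(H{\left(-5 \right)},\left(-1\right) 5 \right)} - 124\right) = - 457 \left(\left(-42 - 114 \cdot 3 \left(-5\right)\right) - 124\right) = - 457 \left(\left(-42 - -1710\right) - 124\right) = - 457 \left(\left(-42 + 1710\right) - 124\right) = - 457 \left(1668 - 124\right) = \left(-457\right) 1544 = -705608$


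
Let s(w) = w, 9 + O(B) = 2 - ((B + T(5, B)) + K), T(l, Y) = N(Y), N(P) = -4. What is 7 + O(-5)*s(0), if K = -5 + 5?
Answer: 7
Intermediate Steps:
K = 0
T(l, Y) = -4
O(B) = -3 - B (O(B) = -9 + (2 - ((B - 4) + 0)) = -9 + (2 - ((-4 + B) + 0)) = -9 + (2 - (-4 + B)) = -9 + (2 + (4 - B)) = -9 + (6 - B) = -3 - B)
7 + O(-5)*s(0) = 7 + (-3 - 1*(-5))*0 = 7 + (-3 + 5)*0 = 7 + 2*0 = 7 + 0 = 7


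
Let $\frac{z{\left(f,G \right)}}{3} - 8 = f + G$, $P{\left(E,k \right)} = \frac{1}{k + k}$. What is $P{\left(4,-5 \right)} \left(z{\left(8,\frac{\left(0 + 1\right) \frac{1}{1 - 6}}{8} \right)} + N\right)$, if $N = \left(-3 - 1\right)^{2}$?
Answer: $- \frac{2557}{400} \approx -6.3925$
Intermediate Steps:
$P{\left(E,k \right)} = \frac{1}{2 k}$
$z{\left(f,G \right)} = 24 + 3 G + 3 f$ ($z{\left(f,G \right)} = 24 + 3 \left(f + G\right) = 24 + 3 \left(G + f\right) = 24 + \left(3 G + 3 f\right) = 24 + 3 G + 3 f$)
$N = 16$ ($N = \left(-4\right)^{2} = 16$)
$P{\left(4,-5 \right)} \left(z{\left(8,\frac{\left(0 + 1\right) \frac{1}{1 - 6}}{8} \right)} + N\right) = \frac{1}{2 \left(-5\right)} \left(\left(24 + 3 \frac{\left(0 + 1\right) \frac{1}{1 - 6}}{8} + 3 \cdot 8\right) + 16\right) = \frac{1}{2} \left(- \frac{1}{5}\right) \left(\left(24 + 3 \cdot 1 \frac{1}{-5} \cdot \frac{1}{8} + 24\right) + 16\right) = - \frac{\left(24 + 3 \cdot 1 \left(- \frac{1}{5}\right) \frac{1}{8} + 24\right) + 16}{10} = - \frac{\left(24 + 3 \left(\left(- \frac{1}{5}\right) \frac{1}{8}\right) + 24\right) + 16}{10} = - \frac{\left(24 + 3 \left(- \frac{1}{40}\right) + 24\right) + 16}{10} = - \frac{\left(24 - \frac{3}{40} + 24\right) + 16}{10} = - \frac{\frac{1917}{40} + 16}{10} = \left(- \frac{1}{10}\right) \frac{2557}{40} = - \frac{2557}{400}$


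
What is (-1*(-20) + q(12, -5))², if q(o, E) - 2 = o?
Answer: 1156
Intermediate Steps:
q(o, E) = 2 + o
(-1*(-20) + q(12, -5))² = (-1*(-20) + (2 + 12))² = (20 + 14)² = 34² = 1156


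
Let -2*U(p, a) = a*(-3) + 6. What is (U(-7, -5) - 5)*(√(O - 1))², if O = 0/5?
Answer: 31/2 ≈ 15.500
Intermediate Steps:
O = 0 (O = 0*(⅕) = 0)
U(p, a) = -3 + 3*a/2 (U(p, a) = -(a*(-3) + 6)/2 = -(-3*a + 6)/2 = -(6 - 3*a)/2 = -3 + 3*a/2)
(U(-7, -5) - 5)*(√(O - 1))² = ((-3 + (3/2)*(-5)) - 5)*(√(0 - 1))² = ((-3 - 15/2) - 5)*(√(-1))² = (-21/2 - 5)*I² = -31/2*(-1) = 31/2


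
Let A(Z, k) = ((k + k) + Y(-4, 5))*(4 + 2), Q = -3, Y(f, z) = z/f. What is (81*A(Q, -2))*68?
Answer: -173502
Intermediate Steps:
A(Z, k) = -15/2 + 12*k (A(Z, k) = ((k + k) + 5/(-4))*(4 + 2) = (2*k + 5*(-¼))*6 = (2*k - 5/4)*6 = (-5/4 + 2*k)*6 = -15/2 + 12*k)
(81*A(Q, -2))*68 = (81*(-15/2 + 12*(-2)))*68 = (81*(-15/2 - 24))*68 = (81*(-63/2))*68 = -5103/2*68 = -173502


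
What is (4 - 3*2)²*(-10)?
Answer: -40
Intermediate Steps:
(4 - 3*2)²*(-10) = (4 - 6)²*(-10) = (-2)²*(-10) = 4*(-10) = -40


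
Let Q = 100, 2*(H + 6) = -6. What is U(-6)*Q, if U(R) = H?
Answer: -900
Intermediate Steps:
H = -9 (H = -6 + (1/2)*(-6) = -6 - 3 = -9)
U(R) = -9
U(-6)*Q = -9*100 = -900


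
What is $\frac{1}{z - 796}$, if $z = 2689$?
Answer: $\frac{1}{1893} \approx 0.00052826$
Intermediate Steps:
$\frac{1}{z - 796} = \frac{1}{2689 - 796} = \frac{1}{1893}$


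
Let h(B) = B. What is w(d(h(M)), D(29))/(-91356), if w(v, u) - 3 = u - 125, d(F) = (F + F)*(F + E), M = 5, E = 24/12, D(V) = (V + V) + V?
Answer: 35/91356 ≈ 0.00038312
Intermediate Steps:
D(V) = 3*V (D(V) = 2*V + V = 3*V)
E = 2 (E = 24*(1/12) = 2)
d(F) = 2*F*(2 + F) (d(F) = (F + F)*(F + 2) = (2*F)*(2 + F) = 2*F*(2 + F))
w(v, u) = -122 + u (w(v, u) = 3 + (u - 125) = 3 + (-125 + u) = -122 + u)
w(d(h(M)), D(29))/(-91356) = (-122 + 3*29)/(-91356) = (-122 + 87)*(-1/91356) = -35*(-1/91356) = 35/91356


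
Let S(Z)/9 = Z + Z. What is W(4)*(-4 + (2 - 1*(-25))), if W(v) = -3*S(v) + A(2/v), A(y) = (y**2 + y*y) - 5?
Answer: -10143/2 ≈ -5071.5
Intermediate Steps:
A(y) = -5 + 2*y**2 (A(y) = (y**2 + y**2) - 5 = 2*y**2 - 5 = -5 + 2*y**2)
S(Z) = 18*Z (S(Z) = 9*(Z + Z) = 9*(2*Z) = 18*Z)
W(v) = -5 - 54*v + 8/v**2 (W(v) = -54*v + (-5 + 2*(2/v)**2) = -54*v + (-5 + 2*(4/v**2)) = -54*v + (-5 + 8/v**2) = -5 - 54*v + 8/v**2)
W(4)*(-4 + (2 - 1*(-25))) = (-5 - 54*4 + 8/4**2)*(-4 + (2 - 1*(-25))) = (-5 - 216 + 8*(1/16))*(-4 + (2 + 25)) = (-5 - 216 + 1/2)*(-4 + 27) = -441/2*23 = -10143/2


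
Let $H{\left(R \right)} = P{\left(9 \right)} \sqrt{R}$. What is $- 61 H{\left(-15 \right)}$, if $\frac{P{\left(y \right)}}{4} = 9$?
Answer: $- 2196 i \sqrt{15} \approx - 8505.1 i$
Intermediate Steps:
$P{\left(y \right)} = 36$ ($P{\left(y \right)} = 4 \cdot 9 = 36$)
$H{\left(R \right)} = 36 \sqrt{R}$
$- 61 H{\left(-15 \right)} = - 61 \cdot 36 \sqrt{-15} = - 61 \cdot 36 i \sqrt{15} = - 2196 i \sqrt{15}$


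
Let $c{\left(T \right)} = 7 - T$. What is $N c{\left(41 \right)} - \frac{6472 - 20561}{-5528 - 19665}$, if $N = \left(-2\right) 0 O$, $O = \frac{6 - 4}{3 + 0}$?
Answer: $- \frac{14089}{25193} \approx -0.55924$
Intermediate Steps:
$O = \frac{2}{3} \approx 0.66667$
$N = 0$ ($N = \left(-2\right) 0 \cdot \frac{2}{3} = 0 \cdot \frac{2}{3} = 0$)
$N c{\left(41 \right)} - \frac{6472 - 20561}{-5528 - 19665} = 0 \left(7 - 41\right) - \frac{6472 - 20561}{-5528 - 19665} = 0 \left(7 - 41\right) - - \frac{14089}{-25193} = 0 \left(-34\right) - \left(-14089\right) \left(- \frac{1}{25193}\right) = 0 - \frac{14089}{25193} = - \frac{14089}{25193}$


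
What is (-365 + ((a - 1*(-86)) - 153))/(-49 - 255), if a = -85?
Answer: 517/304 ≈ 1.7007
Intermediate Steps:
(-365 + ((a - 1*(-86)) - 153))/(-49 - 255) = (-365 + ((-85 - 1*(-86)) - 153))/(-49 - 255) = (-365 + ((-85 + 86) - 153))/(-304) = (-365 + (1 - 153))*(-1/304) = (-365 - 152)*(-1/304) = -517*(-1/304) = 517/304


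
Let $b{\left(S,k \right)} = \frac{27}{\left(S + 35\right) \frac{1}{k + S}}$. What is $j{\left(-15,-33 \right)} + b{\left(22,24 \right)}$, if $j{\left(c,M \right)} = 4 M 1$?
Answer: $- \frac{2094}{19} \approx -110.21$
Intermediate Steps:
$j{\left(c,M \right)} = 4 M$
$b{\left(S,k \right)} = \frac{27 \left(S + k\right)}{35 + S}$ ($b{\left(S,k \right)} = \frac{27}{\left(35 + S\right) \frac{1}{S + k}} = \frac{27}{\frac{1}{S + k} \left(35 + S\right)} = 27 \frac{S + k}{35 + S} = \frac{27 \left(S + k\right)}{35 + S}$)
$j{\left(-15,-33 \right)} + b{\left(22,24 \right)} = 4 \left(-33\right) + \frac{27 \left(22 + 24\right)}{35 + 22} = -132 + 27 \cdot \frac{1}{57} \cdot 46 = -132 + \frac{414}{19} = - \frac{2094}{19}$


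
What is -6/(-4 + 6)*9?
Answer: -27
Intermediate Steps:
-6/(-4 + 6)*9 = -6/2*9 = -6*½*9 = -3*9 = -27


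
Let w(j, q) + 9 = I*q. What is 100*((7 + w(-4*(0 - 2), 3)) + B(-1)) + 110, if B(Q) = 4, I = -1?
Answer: 10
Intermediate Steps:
w(j, q) = -9 - q
100*((7 + w(-4*(0 - 2), 3)) + B(-1)) + 110 = 100*((7 + (-9 - 1*3)) + 4) + 110 = 100*((7 + (-9 - 3)) + 4) + 110 = 100*((7 - 12) + 4) + 110 = 100*(-5 + 4) + 110 = 100*(-1) + 110 = -100 + 110 = 10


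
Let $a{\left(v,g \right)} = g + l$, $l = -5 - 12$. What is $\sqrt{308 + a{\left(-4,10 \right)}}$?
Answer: $\sqrt{301} \approx 17.349$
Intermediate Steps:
$l = -17$ ($l = -5 - 12 = -17$)
$a{\left(v,g \right)} = -17 + g$ ($a{\left(v,g \right)} = g - 17 = -17 + g$)
$\sqrt{308 + a{\left(-4,10 \right)}} = \sqrt{308 + \left(-17 + 10\right)} = \sqrt{308 - 7} = \sqrt{301}$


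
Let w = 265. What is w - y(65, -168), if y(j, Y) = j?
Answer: 200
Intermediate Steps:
w - y(65, -168) = 265 - 1*65 = 265 - 65 = 200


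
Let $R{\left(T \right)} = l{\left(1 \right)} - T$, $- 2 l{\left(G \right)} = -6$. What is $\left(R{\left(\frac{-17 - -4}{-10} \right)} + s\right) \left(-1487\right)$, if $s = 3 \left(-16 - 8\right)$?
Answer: $\frac{1045361}{10} \approx 1.0454 \cdot 10^{5}$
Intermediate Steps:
$l{\left(G \right)} = 3$ ($l{\left(G \right)} = \left(- \frac{1}{2}\right) \left(-6\right) = 3$)
$R{\left(T \right)} = 3 - T$
$s = -72$ ($s = 3 \left(-24\right) = -72$)
$\left(R{\left(\frac{-17 - -4}{-10} \right)} + s\right) \left(-1487\right) = \left(\left(3 - \frac{-17 - -4}{-10}\right) - 72\right) \left(-1487\right) = \left(\left(3 - \left(-17 + 4\right) \left(- \frac{1}{10}\right)\right) - 72\right) \left(-1487\right) = \left(\left(3 - \left(-13\right) \left(- \frac{1}{10}\right)\right) - 72\right) \left(-1487\right) = \left(\left(3 - \frac{13}{10}\right) - 72\right) \left(-1487\right) = \left(\frac{17}{10} - 72\right) \left(-1487\right) = \left(- \frac{703}{10}\right) \left(-1487\right) = \frac{1045361}{10}$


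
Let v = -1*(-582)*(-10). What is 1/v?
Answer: -1/5820 ≈ -0.00017182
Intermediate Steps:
v = -5820 (v = 582*(-10) = -5820)
1/v = 1/(-5820) = -1/5820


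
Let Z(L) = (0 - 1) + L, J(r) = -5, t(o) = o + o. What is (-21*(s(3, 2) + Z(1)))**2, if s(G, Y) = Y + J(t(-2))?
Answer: 3969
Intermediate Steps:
t(o) = 2*o
s(G, Y) = -5 + Y (s(G, Y) = Y - 5 = -5 + Y)
Z(L) = -1 + L
(-21*(s(3, 2) + Z(1)))**2 = (-21*((-5 + 2) + (-1 + 1)))**2 = (-21*(-3 + 0))**2 = (-21*(-3))**2 = 63**2 = 3969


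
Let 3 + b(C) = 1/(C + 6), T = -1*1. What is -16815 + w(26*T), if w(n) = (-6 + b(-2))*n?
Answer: -33175/2 ≈ -16588.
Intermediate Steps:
T = -1
b(C) = -3 + 1/(6 + C) (b(C) = -3 + 1/(C + 6) = -3 + 1/(6 + C))
w(n) = -35*n/4 (w(n) = (-6 + (-17 - 3*(-2))/(6 - 2))*n = (-6 + (-17 + 6)/4)*n = (-6 + (¼)*(-11))*n = (-6 - 11/4)*n = -35*n/4)
-16815 + w(26*T) = -16815 - 455*(-1)/2 = -16815 - 35/4*(-26) = -16815 + 455/2 = -33175/2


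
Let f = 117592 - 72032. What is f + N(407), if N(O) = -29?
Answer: 45531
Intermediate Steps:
f = 45560
f + N(407) = 45560 - 29 = 45531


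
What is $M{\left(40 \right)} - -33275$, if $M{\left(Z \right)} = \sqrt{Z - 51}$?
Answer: $33275 + i \sqrt{11} \approx 33275.0 + 3.3166 i$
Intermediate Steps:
$M{\left(Z \right)} = \sqrt{-51 + Z}$
$M{\left(40 \right)} - -33275 = \sqrt{-51 + 40} - -33275 = \sqrt{-11} + 33275 = i \sqrt{11} + 33275 = 33275 + i \sqrt{11}$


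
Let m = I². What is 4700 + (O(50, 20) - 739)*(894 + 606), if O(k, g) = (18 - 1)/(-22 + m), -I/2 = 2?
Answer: -1108050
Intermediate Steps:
I = -4 (I = -2*2 = -4)
m = 16 (m = (-4)² = 16)
O(k, g) = -17/6 (O(k, g) = (18 - 1)/(-22 + 16) = 17/(-6) = 17*(-⅙) = -17/6)
4700 + (O(50, 20) - 739)*(894 + 606) = 4700 + (-17/6 - 739)*(894 + 606) = 4700 - 4451/6*1500 = 4700 - 1112750 = -1108050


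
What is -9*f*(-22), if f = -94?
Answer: -18612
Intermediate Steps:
-9*f*(-22) = -9*(-94)*(-22) = 846*(-22) = -18612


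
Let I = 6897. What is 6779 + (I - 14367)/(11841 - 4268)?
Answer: 51329897/7573 ≈ 6778.0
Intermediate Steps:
6779 + (I - 14367)/(11841 - 4268) = 6779 + (6897 - 14367)/(11841 - 4268) = 6779 - 7470/7573 = 51329897/7573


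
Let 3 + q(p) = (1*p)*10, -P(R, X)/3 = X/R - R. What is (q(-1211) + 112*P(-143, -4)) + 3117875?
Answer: 437251758/143 ≈ 3.0577e+6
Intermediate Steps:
P(R, X) = 3*R - 3*X/R (P(R, X) = -3*(X/R - R) = -3*(-R + X/R) = 3*R - 3*X/R)
q(p) = -3 + 10*p (q(p) = -3 + (1*p)*10 = -3 + p*10 = -3 + 10*p)
(q(-1211) + 112*P(-143, -4)) + 3117875 = ((-3 + 10*(-1211)) + 112*(3*(-143) - 3*(-4)/(-143))) + 3117875 = ((-3 - 12110) + 112*(-429 - 3*(-4)*(-1/143))) + 3117875 = (-12113 + 112*(-429 - 12/143)) + 3117875 = (-12113 + 112*(-61359/143)) + 3117875 = (-12113 - 6872208/143) + 3117875 = -8604367/143 + 3117875 = 437251758/143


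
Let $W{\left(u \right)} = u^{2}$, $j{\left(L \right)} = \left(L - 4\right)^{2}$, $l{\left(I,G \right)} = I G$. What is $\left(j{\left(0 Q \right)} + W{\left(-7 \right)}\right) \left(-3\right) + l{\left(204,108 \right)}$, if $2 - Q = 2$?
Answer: $21837$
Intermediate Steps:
$Q = 0$ ($Q = 2 - 2 = 0$)
$l{\left(I,G \right)} = G I$
$j{\left(L \right)} = \left(-4 + L\right)^{2}$
$\left(j{\left(0 Q \right)} + W{\left(-7 \right)}\right) \left(-3\right) + l{\left(204,108 \right)} = \left(\left(-4 + 0 \cdot 0\right)^{2} + \left(-7\right)^{2}\right) \left(-3\right) + 108 \cdot 204 = \left(\left(-4 + 0\right)^{2} + 49\right) \left(-3\right) + 22032 = \left(\left(-4\right)^{2} + 49\right) \left(-3\right) + 22032 = \left(16 + 49\right) \left(-3\right) + 22032 = 65 \left(-3\right) + 22032 = -195 + 22032 = 21837$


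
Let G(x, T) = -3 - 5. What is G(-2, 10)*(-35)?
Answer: 280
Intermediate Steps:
G(x, T) = -8
G(-2, 10)*(-35) = -8*(-35) = 280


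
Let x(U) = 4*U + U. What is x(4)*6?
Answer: 120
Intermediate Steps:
x(U) = 5*U
x(4)*6 = (5*4)*6 = 20*6 = 120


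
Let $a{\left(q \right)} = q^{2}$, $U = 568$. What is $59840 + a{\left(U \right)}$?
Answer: $382464$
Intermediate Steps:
$59840 + a{\left(U \right)} = 59840 + 568^{2} = 59840 + 322624 = 382464$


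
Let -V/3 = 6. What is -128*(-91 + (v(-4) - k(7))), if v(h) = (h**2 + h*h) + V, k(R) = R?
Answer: 10752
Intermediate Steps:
V = -18 (V = -3*6 = -18)
v(h) = -18 + 2*h**2 (v(h) = (h**2 + h*h) - 18 = (h**2 + h**2) - 18 = 2*h**2 - 18 = -18 + 2*h**2)
-128*(-91 + (v(-4) - k(7))) = -128*(-91 + ((-18 + 2*(-4)**2) - 1*7)) = -128*(-91 + ((-18 + 2*16) - 7)) = -128*(-91 + ((-18 + 32) - 7)) = -128*(-91 + (14 - 7)) = -128*(-91 + 7) = -128*(-84) = 10752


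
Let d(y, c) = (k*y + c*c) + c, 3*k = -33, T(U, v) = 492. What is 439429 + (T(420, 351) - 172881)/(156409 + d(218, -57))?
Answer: 23026461566/52401 ≈ 4.3943e+5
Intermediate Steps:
k = -11 (k = (⅓)*(-33) = -11)
d(y, c) = c + c² - 11*y (d(y, c) = (-11*y + c*c) + c = (-11*y + c²) + c = (c² - 11*y) + c = c + c² - 11*y)
439429 + (T(420, 351) - 172881)/(156409 + d(218, -57)) = 439429 + (492 - 172881)/(156409 + (-57 + (-57)² - 11*218)) = 439429 - 172389/(156409 + (-57 + 3249 - 2398)) = 439429 - 172389/(156409 + 794) = 439429 - 172389/157203 = 439429 - 172389*1/157203 = 439429 - 57463/52401 = 23026461566/52401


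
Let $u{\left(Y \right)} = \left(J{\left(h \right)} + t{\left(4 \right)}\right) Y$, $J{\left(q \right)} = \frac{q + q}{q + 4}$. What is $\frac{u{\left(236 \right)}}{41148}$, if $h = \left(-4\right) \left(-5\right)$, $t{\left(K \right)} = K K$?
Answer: $\frac{3127}{30861} \approx 0.10133$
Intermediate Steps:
$t{\left(K \right)} = K^{2}$
$h = 20$
$J{\left(q \right)} = \frac{2 q}{4 + q}$
$u{\left(Y \right)} = \frac{53 Y}{3}$ ($u{\left(Y \right)} = \left(2 \cdot 20 \frac{1}{4 + 20} + 4^{2}\right) Y = \left(2 \cdot 20 \cdot \frac{1}{24} + 16\right) Y = \left(\frac{5}{3} + 16\right) Y = \frac{53 Y}{3}$)
$\frac{u{\left(236 \right)}}{41148} = \frac{\frac{53}{3} \cdot 236}{41148} = \frac{12508}{3} \cdot \frac{1}{41148} = \frac{3127}{30861}$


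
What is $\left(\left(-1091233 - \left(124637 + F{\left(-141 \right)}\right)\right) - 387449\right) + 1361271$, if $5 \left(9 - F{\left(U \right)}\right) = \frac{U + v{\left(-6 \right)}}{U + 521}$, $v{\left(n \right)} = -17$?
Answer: $- \frac{229954229}{950} \approx -2.4206 \cdot 10^{5}$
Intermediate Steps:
$F{\left(U \right)} = 9 - \frac{-17 + U}{5 \left(521 + U\right)}$ ($F{\left(U \right)} = 9 - \frac{\left(U - 17\right) \frac{1}{U + 521}}{5} = 9 - \frac{\left(-17 + U\right) \frac{1}{521 + U}}{5} = 9 - \frac{\frac{1}{521 + U} \left(-17 + U\right)}{5} = 9 - \frac{-17 + U}{5 \left(521 + U\right)}$)
$\left(\left(-1091233 - \left(124637 + F{\left(-141 \right)}\right)\right) - 387449\right) + 1361271 = \left(\left(-1091233 - \left(124637 + \frac{2 \left(11731 + 22 \left(-141\right)\right)}{5 \left(521 - 141\right)}\right)\right) - 387449\right) + 1361271 = \left(\left(-1091233 - \left(124637 + \frac{2 \left(11731 - 3102\right)}{5 \cdot 380}\right)\right) - 387449\right) + 1361271 = \left(\left(-1091233 - \left(124637 + \frac{2}{5} \cdot \frac{1}{380} \cdot 8629\right)\right) - 387449\right) + 1361271 = \left(\left(-1091233 - \frac{118413779}{950}\right) - 387449\right) + 1361271 = \left(- \frac{1155085129}{950} - 387449\right) + 1361271 = - \frac{1523161679}{950} + 1361271 = - \frac{229954229}{950}$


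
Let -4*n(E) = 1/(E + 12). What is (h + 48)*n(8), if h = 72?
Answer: -3/2 ≈ -1.5000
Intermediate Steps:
n(E) = -1/(4*(12 + E)) (n(E) = -1/(4*(E + 12)) = -1/(4*(12 + E)))
(h + 48)*n(8) = (72 + 48)*(-1/(48 + 4*8)) = 120*(-1/(48 + 32)) = 120*(-1/80) = -3/2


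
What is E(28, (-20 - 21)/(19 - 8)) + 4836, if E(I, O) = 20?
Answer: 4856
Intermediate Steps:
E(28, (-20 - 21)/(19 - 8)) + 4836 = 20 + 4836 = 4856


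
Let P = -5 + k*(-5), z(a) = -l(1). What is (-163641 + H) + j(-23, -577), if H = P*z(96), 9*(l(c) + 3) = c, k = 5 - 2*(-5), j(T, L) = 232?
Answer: -1472761/9 ≈ -1.6364e+5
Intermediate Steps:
k = 15 (k = 5 + 10 = 15)
l(c) = -3 + c/9
z(a) = 26/9 (z(a) = -(-3 + (1/9)*1) = -(-3 + 1/9) = -1*(-26/9) = 26/9)
P = -80 (P = -5 + 15*(-5) = -5 - 75 = -80)
H = -2080/9 (H = -80*26/9 = -2080/9 ≈ -231.11)
(-163641 + H) + j(-23, -577) = (-163641 - 2080/9) + 232 = -1474849/9 + 232 = -1472761/9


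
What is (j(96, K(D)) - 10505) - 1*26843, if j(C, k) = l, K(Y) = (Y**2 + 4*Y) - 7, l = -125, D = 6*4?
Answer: -37473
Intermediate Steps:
D = 24
K(Y) = -7 + Y**2 + 4*Y
j(C, k) = -125
(j(96, K(D)) - 10505) - 1*26843 = (-125 - 10505) - 1*26843 = -10630 - 26843 = -37473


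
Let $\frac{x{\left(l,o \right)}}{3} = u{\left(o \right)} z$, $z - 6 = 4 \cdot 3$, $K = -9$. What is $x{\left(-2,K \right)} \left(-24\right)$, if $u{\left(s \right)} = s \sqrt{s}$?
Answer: $34992 i \approx 34992.0 i$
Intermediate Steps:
$u{\left(s \right)} = s^{\frac{3}{2}}$
$z = 18$ ($z = 6 + 4 \cdot 3 = 6 + 12 = 18$)
$x{\left(l,o \right)} = 54 o^{\frac{3}{2}}$ ($x{\left(l,o \right)} = 3 o^{\frac{3}{2}} \cdot 18 = 3 \cdot 18 o^{\frac{3}{2}} = 54 o^{\frac{3}{2}}$)
$x{\left(-2,K \right)} \left(-24\right) = 54 \left(-9\right)^{\frac{3}{2}} \left(-24\right) = 54 \left(- 27 i\right) \left(-24\right) = - 1458 i \left(-24\right) = 34992 i$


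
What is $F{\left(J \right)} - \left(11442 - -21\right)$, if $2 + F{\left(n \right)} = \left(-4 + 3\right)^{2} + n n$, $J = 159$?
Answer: $13817$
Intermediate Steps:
$F{\left(n \right)} = -1 + n^{2}$ ($F{\left(n \right)} = -2 + \left(\left(-4 + 3\right)^{2} + n n\right) = -2 + \left(\left(-1\right)^{2} + n^{2}\right) = -2 + \left(1 + n^{2}\right) = -1 + n^{2}$)
$F{\left(J \right)} - \left(11442 - -21\right) = \left(-1 + 159^{2}\right) - \left(11442 - -21\right) = \left(-1 + 25281\right) - \left(11442 + 21\right) = 25280 - 11463 = 13817$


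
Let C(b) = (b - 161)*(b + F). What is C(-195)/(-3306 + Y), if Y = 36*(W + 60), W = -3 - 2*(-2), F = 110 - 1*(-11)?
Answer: -356/15 ≈ -23.733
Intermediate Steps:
F = 121 (F = 110 + 11 = 121)
W = 1 (W = -3 + 4 = 1)
Y = 2196 (Y = 36*(1 + 60) = 36*61 = 2196)
C(b) = (-161 + b)*(121 + b) (C(b) = (b - 161)*(b + 121) = (-161 + b)*(121 + b))
C(-195)/(-3306 + Y) = (-19481 + (-195)**2 - 40*(-195))/(-3306 + 2196) = (-19481 + 38025 + 7800)/(-1110) = 26344*(-1/1110) = -356/15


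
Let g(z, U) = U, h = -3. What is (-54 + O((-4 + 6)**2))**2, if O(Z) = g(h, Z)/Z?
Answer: 2809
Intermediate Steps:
O(Z) = 1 (O(Z) = Z/Z = 1)
(-54 + O((-4 + 6)**2))**2 = (-54 + 1)**2 = (-53)**2 = 2809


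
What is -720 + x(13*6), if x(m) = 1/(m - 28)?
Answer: -35999/50 ≈ -719.98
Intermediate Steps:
x(m) = 1/(-28 + m)
-720 + x(13*6) = -720 + 1/(-28 + 13*6) = -720 + 1/(-28 + 78) = -720 + 1/50 = -35999/50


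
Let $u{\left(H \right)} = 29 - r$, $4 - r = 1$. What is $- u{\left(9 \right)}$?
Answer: $-26$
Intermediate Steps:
$r = 3$ ($r = 4 - 1 = 3$)
$u{\left(H \right)} = 26$ ($u{\left(H \right)} = 29 - 3 = 26$)
$- u{\left(9 \right)} = \left(-1\right) 26 = -26$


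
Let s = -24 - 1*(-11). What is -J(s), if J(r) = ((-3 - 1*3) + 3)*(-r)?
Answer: 39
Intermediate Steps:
s = -13 (s = -24 + 11 = -13)
J(r) = 3*r (J(r) = ((-3 - 3) + 3)*(-r) = (-6 + 3)*(-r) = -(-3)*r = 3*r)
-J(s) = -3*(-13) = -1*(-39) = 39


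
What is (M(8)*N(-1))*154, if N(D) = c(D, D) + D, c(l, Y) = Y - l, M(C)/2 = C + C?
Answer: -4928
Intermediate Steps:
M(C) = 4*C (M(C) = 2*(C + C) = 2*(2*C) = 4*C)
N(D) = D (N(D) = (D - D) + D = 0 + D = D)
(M(8)*N(-1))*154 = ((4*8)*(-1))*154 = (32*(-1))*154 = -32*154 = -4928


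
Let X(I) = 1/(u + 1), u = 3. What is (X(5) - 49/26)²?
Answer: 7225/2704 ≈ 2.6720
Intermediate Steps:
X(I) = ¼ (X(I) = 1/(3 + 1) = 1/4 = ¼)
(X(5) - 49/26)² = (¼ - 49/26)² = (-85/52)² = 7225/2704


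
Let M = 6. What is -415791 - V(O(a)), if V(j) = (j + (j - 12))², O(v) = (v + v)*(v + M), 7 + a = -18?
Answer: -3980335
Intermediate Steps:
a = -25 (a = -7 - 18 = -25)
O(v) = 2*v*(6 + v) (O(v) = (v + v)*(v + 6) = (2*v)*(6 + v) = 2*v*(6 + v))
V(j) = (-12 + 2*j)² (V(j) = (j + (-12 + j))² = (-12 + 2*j)²)
-415791 - V(O(a)) = -415791 - 4*(-6 + 2*(-25)*(6 - 25))² = -415791 - 4*(-6 + 2*(-25)*(-19))² = -415791 - 4*(-6 + 950)² = -415791 - 4*944² = -415791 - 4*891136 = -415791 - 1*3564544 = -415791 - 3564544 = -3980335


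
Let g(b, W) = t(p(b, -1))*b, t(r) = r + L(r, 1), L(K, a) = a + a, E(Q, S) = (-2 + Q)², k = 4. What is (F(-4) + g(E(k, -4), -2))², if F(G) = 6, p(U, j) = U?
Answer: 900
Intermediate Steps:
L(K, a) = 2*a
t(r) = 2 + r (t(r) = r + 2*1 = r + 2 = 2 + r)
g(b, W) = b*(2 + b) (g(b, W) = (2 + b)*b = b*(2 + b))
(F(-4) + g(E(k, -4), -2))² = (6 + (-2 + 4)²*(2 + (-2 + 4)²))² = (6 + 2²*(2 + 2²))² = (6 + 4*(2 + 4))² = (6 + 4*6)² = (6 + 24)² = 30² = 900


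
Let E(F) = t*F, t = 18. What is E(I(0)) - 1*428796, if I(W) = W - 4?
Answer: -428868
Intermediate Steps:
I(W) = -4 + W
E(F) = 18*F
E(I(0)) - 1*428796 = 18*(-4 + 0) - 1*428796 = 18*(-4) - 428796 = -72 - 428796 = -428868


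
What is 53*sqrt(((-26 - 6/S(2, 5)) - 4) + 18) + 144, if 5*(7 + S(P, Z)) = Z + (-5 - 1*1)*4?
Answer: 144 + 53*I*sqrt(103)/3 ≈ 144.0 + 179.3*I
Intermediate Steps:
S(P, Z) = -59/5 + Z/5 (S(P, Z) = -7 + (Z + (-5 - 1*1)*4)/5 = -7 + (Z + (-5 - 1)*4)/5 = -7 + (Z - 6*4)/5 = -7 + (Z - 24)/5 = -7 + (-24 + Z)/5 = -7 + (-24/5 + Z/5) = -59/5 + Z/5)
53*sqrt(((-26 - 6/S(2, 5)) - 4) + 18) + 144 = 53*sqrt(((-26 - 6/(-59/5 + (1/5)*5)) - 4) + 18) + 144 = 53*sqrt(((-26 - 6/(-59/5 + 1)) - 4) + 18) + 144 = 53*sqrt(((-26 - 6/(-54/5)) - 4) + 18) + 144 = 53*sqrt(((-26 - 6*(-5/54)) - 4) + 18) + 144 = 53*sqrt(((-26 + 5/9) - 4) + 18) + 144 = 53*sqrt((-229/9 - 4) + 18) + 144 = 53*sqrt(-265/9 + 18) + 144 = 53*sqrt(-103/9) + 144 = 53*(I*sqrt(103)/3) + 144 = 53*I*sqrt(103)/3 + 144 = 144 + 53*I*sqrt(103)/3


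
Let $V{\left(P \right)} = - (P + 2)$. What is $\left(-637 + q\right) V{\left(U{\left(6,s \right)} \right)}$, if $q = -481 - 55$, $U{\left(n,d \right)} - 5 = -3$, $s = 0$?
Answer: $4692$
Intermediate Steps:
$U{\left(n,d \right)} = 2$ ($U{\left(n,d \right)} = 5 - 3 = 2$)
$V{\left(P \right)} = -2 - P$ ($V{\left(P \right)} = - (2 + P) = -2 - P$)
$q = -536$
$\left(-637 + q\right) V{\left(U{\left(6,s \right)} \right)} = \left(-637 - 536\right) \left(-2 - 2\right) = - 1173 \left(-2 - 2\right) = \left(-1173\right) \left(-4\right) = 4692$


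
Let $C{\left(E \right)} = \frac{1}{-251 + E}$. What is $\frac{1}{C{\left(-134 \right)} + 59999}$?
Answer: $\frac{385}{23099614} \approx 1.6667 \cdot 10^{-5}$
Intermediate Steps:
$\frac{1}{C{\left(-134 \right)} + 59999} = \frac{1}{\frac{1}{-251 - 134} + 59999} = \frac{1}{\frac{1}{-385} + 59999} = \frac{1}{- \frac{1}{385} + 59999} = \frac{1}{\frac{23099614}{385}} = \frac{385}{23099614}$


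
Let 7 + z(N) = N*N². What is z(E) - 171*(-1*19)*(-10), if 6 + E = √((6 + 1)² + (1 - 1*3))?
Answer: -33559 + 155*√47 ≈ -32496.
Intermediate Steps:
E = -6 + √47 (E = -6 + √((6 + 1)² + (1 - 1*3)) = -6 + √(7² + (1 - 3)) = -6 + √(49 - 2) = -6 + √47 ≈ 0.85565)
z(N) = -7 + N³ (z(N) = -7 + N*N² = -7 + N³)
z(E) - 171*(-1*19)*(-10) = (-7 + (-6 + √47)³) - 171*(-1*19)*(-10) = (-7 + (-6 + √47)³) - (-3249)*(-10) = (-7 + (-6 + √47)³) - 171*190 = (-7 + (-6 + √47)³) - 32490 = -32497 + (-6 + √47)³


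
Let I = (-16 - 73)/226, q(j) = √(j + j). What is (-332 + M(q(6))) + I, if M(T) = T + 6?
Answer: -73765/226 + 2*√3 ≈ -322.93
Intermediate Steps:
q(j) = √2*√j (q(j) = √(2*j) = √2*√j)
I = -89/226 (I = -89*1/226 = -89/226 ≈ -0.39381)
M(T) = 6 + T
(-332 + M(q(6))) + I = (-332 + (6 + √2*√6)) - 89/226 = (-332 + (6 + 2*√3)) - 89/226 = (-326 + 2*√3) - 89/226 = -73765/226 + 2*√3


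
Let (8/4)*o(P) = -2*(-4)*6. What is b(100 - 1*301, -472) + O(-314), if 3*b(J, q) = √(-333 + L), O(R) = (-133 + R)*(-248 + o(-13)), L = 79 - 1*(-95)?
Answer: 100128 + I*√159/3 ≈ 1.0013e+5 + 4.2032*I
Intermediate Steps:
L = 174 (L = 79 + 95 = 174)
o(P) = 24 (o(P) = (-2*(-4)*6)/2 = (8*6)/2 = (½)*48 = 24)
O(R) = 29792 - 224*R (O(R) = (-133 + R)*(-248 + 24) = (-133 + R)*(-224) = 29792 - 224*R)
b(J, q) = I*√159/3 (b(J, q) = √(-333 + 174)/3 = √(-159)/3 = (I*√159)/3 = I*√159/3)
b(100 - 1*301, -472) + O(-314) = I*√159/3 + (29792 - 224*(-314)) = I*√159/3 + (29792 + 70336) = I*√159/3 + 100128 = 100128 + I*√159/3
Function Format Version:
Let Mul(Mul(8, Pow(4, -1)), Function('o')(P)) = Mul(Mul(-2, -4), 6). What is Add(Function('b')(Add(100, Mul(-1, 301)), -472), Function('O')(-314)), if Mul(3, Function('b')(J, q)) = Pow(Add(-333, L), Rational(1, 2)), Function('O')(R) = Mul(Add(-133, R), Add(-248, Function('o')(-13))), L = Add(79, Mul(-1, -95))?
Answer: Add(100128, Mul(Rational(1, 3), I, Pow(159, Rational(1, 2)))) ≈ Add(1.0013e+5, Mul(4.2032, I))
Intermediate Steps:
L = 174 (L = Add(79, 95) = 174)
Function('o')(P) = 24 (Function('o')(P) = Mul(Rational(1, 2), Mul(Mul(-2, -4), 6)) = Mul(Rational(1, 2), Mul(8, 6)) = Mul(Rational(1, 2), 48) = 24)
Function('O')(R) = Add(29792, Mul(-224, R)) (Function('O')(R) = Mul(Add(-133, R), Add(-248, 24)) = Mul(Add(-133, R), -224) = Add(29792, Mul(-224, R)))
Function('b')(J, q) = Mul(Rational(1, 3), I, Pow(159, Rational(1, 2))) (Function('b')(J, q) = Mul(Rational(1, 3), Pow(Add(-333, 174), Rational(1, 2))) = Mul(Rational(1, 3), Pow(-159, Rational(1, 2))) = Mul(Rational(1, 3), Mul(I, Pow(159, Rational(1, 2)))) = Mul(Rational(1, 3), I, Pow(159, Rational(1, 2))))
Add(Function('b')(Add(100, Mul(-1, 301)), -472), Function('O')(-314)) = Add(Mul(Rational(1, 3), I, Pow(159, Rational(1, 2))), Add(29792, Mul(-224, -314))) = Add(Mul(Rational(1, 3), I, Pow(159, Rational(1, 2))), Add(29792, 70336)) = Add(Mul(Rational(1, 3), I, Pow(159, Rational(1, 2))), 100128) = Add(100128, Mul(Rational(1, 3), I, Pow(159, Rational(1, 2))))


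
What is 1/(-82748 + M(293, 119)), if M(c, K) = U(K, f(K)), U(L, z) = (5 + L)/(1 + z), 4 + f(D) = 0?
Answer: -3/248368 ≈ -1.2079e-5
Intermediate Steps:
f(D) = -4 (f(D) = -4 + 0 = -4)
U(L, z) = (5 + L)/(1 + z)
M(c, K) = -5/3 - K/3 (M(c, K) = (5 + K)/(1 - 4) = (5 + K)/(-3) = -(5 + K)/3 = -5/3 - K/3)
1/(-82748 + M(293, 119)) = 1/(-82748 + (-5/3 - ⅓*119)) = 1/(-82748 + (-5/3 - 119/3)) = 1/(-82748 - 124/3) = 1/(-248368/3) = -3/248368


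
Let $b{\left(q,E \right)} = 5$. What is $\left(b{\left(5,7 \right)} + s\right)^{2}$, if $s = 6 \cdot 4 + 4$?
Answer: $1089$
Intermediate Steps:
$s = 28$ ($s = 24 + 4 = 28$)
$\left(b{\left(5,7 \right)} + s\right)^{2} = \left(5 + 28\right)^{2} = 33^{2} = 1089$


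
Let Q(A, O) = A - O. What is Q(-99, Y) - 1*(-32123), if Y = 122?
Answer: 31902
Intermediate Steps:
Q(-99, Y) - 1*(-32123) = (-99 - 1*122) - 1*(-32123) = (-99 - 122) + 32123 = -221 + 32123 = 31902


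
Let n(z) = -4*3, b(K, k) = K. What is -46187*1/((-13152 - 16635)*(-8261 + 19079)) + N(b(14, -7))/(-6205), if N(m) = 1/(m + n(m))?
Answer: 62736226/999736464015 ≈ 6.2753e-5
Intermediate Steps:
n(z) = -12
N(m) = 1/(-12 + m) (N(m) = 1/(m - 12) = 1/(-12 + m))
-46187*1/((-13152 - 16635)*(-8261 + 19079)) + N(b(14, -7))/(-6205) = -46187*1/((-13152 - 16635)*(-8261 + 19079)) + 1/((-12 + 14)*(-6205)) = -46187/((-29787*10818)) - 1/6205/2 = -46187/(-322235766) + (1/2)*(-1/6205) = -46187*(-1/322235766) - 1/12410 = 46187/322235766 - 1/12410 = 62736226/999736464015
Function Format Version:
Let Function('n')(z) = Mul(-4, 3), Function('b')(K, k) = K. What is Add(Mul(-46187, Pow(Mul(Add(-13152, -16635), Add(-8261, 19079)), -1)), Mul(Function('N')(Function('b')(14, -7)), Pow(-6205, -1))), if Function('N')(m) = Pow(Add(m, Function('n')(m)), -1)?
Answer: Rational(62736226, 999736464015) ≈ 6.2753e-5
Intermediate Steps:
Function('n')(z) = -12
Function('N')(m) = Pow(Add(-12, m), -1) (Function('N')(m) = Pow(Add(m, -12), -1) = Pow(Add(-12, m), -1))
Add(Mul(-46187, Pow(Mul(Add(-13152, -16635), Add(-8261, 19079)), -1)), Mul(Function('N')(Function('b')(14, -7)), Pow(-6205, -1))) = Add(Mul(-46187, Pow(Mul(Add(-13152, -16635), Add(-8261, 19079)), -1)), Mul(Pow(Add(-12, 14), -1), Pow(-6205, -1))) = Add(Mul(-46187, Pow(Mul(-29787, 10818), -1)), Mul(Pow(2, -1), Rational(-1, 6205))) = Add(Mul(-46187, Pow(-322235766, -1)), Mul(Rational(1, 2), Rational(-1, 6205))) = Add(Mul(-46187, Rational(-1, 322235766)), Rational(-1, 12410)) = Add(Rational(46187, 322235766), Rational(-1, 12410)) = Rational(62736226, 999736464015)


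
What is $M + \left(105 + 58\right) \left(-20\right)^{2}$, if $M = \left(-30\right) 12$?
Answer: $64840$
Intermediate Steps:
$M = -360$
$M + \left(105 + 58\right) \left(-20\right)^{2} = -360 + \left(105 + 58\right) \left(-20\right)^{2} = -360 + 163 \cdot 400 = -360 + 65200 = 64840$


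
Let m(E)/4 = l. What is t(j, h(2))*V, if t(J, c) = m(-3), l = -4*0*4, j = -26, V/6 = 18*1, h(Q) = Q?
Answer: 0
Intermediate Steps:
V = 108 (V = 6*(18*1) = 6*18 = 108)
l = 0 (l = 0*4 = 0)
m(E) = 0 (m(E) = 4*0 = 0)
t(J, c) = 0
t(j, h(2))*V = 0*108 = 0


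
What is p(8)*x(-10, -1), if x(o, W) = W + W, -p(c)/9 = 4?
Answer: 72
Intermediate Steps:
p(c) = -36 (p(c) = -9*4 = -36)
x(o, W) = 2*W
p(8)*x(-10, -1) = -72*(-1) = -36*(-2) = 72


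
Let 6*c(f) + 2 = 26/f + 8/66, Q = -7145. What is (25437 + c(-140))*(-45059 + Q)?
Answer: -4601156817601/3465 ≈ -1.3279e+9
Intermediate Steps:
c(f) = -31/99 + 13/(3*f) (c(f) = -⅓ + (26/f + 8/66)/6 = -⅓ + (26/f + 8*(1/66))/6 = -⅓ + (26/f + 4/33)/6 = -⅓ + (4/33 + 26/f)/6 = -⅓ + (2/99 + 13/(3*f)) = -31/99 + 13/(3*f))
(25437 + c(-140))*(-45059 + Q) = (25437 + (1/99)*(429 - 31*(-140))/(-140))*(-45059 - 7145) = (25437 + (1/99)*(-1/140)*(429 + 4340))*(-52204) = (25437 + (1/99)*(-1/140)*4769)*(-52204) = (25437 - 4769/13860)*(-52204) = (352552051/13860)*(-52204) = -4601156817601/3465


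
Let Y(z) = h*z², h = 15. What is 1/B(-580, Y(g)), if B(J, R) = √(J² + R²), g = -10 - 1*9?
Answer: √4105/348925 ≈ 0.00018362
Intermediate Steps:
g = -19 (g = -10 - 9 = -19)
Y(z) = 15*z²
1/B(-580, Y(g)) = 1/(√((-580)² + (15*(-19)²)²)) = 1/(√(336400 + (15*361)²)) = 1/(√(336400 + 5415²)) = 1/(√(336400 + 29322225)) = 1/(√29658625) = 1/(85*√4105) = √4105/348925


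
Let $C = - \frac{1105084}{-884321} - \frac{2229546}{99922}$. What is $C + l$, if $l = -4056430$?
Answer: $- \frac{179220342044445239}{44181561481} \approx -4.0565 \cdot 10^{6}$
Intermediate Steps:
$C = - \frac{930606072409}{44181561481}$ ($C = \left(-1105084\right) \left(- \frac{1}{884321}\right) - \frac{1114773}{49961} = \frac{1105084}{884321} - \frac{1114773}{49961} = - \frac{930606072409}{44181561481} \approx -21.063$)
$C + l = - \frac{930606072409}{44181561481} - 4056430 = - \frac{179220342044445239}{44181561481}$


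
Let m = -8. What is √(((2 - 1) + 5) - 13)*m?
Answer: -8*I*√7 ≈ -21.166*I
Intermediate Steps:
√(((2 - 1) + 5) - 13)*m = √(((2 - 1) + 5) - 13)*(-8) = √((1 + 5) - 13)*(-8) = √(6 - 13)*(-8) = √(-7)*(-8) = (I*√7)*(-8) = -8*I*√7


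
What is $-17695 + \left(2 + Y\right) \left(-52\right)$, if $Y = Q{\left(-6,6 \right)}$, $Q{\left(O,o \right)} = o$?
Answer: $-18111$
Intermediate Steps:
$Y = 6$
$-17695 + \left(2 + Y\right) \left(-52\right) = -17695 + \left(2 + 6\right) \left(-52\right) = -17695 + 8 \left(-52\right) = -17695 - 416 = -18111$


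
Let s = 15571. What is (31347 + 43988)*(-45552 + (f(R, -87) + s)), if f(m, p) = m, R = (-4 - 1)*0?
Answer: -2258618635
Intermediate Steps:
R = 0 (R = -5*0 = 0)
(31347 + 43988)*(-45552 + (f(R, -87) + s)) = (31347 + 43988)*(-45552 + (0 + 15571)) = 75335*(-45552 + 15571) = 75335*(-29981) = -2258618635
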